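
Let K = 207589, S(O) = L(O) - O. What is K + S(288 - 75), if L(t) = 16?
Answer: 207392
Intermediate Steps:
S(O) = 16 - O
K + S(288 - 75) = 207589 + (16 - (288 - 75)) = 207589 + (16 - 1*213) = 207589 + (16 - 213) = 207589 - 197 = 207392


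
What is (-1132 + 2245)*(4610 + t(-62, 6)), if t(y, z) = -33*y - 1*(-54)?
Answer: 7468230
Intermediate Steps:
t(y, z) = 54 - 33*y (t(y, z) = -33*y + 54 = 54 - 33*y)
(-1132 + 2245)*(4610 + t(-62, 6)) = (-1132 + 2245)*(4610 + (54 - 33*(-62))) = 1113*(4610 + (54 + 2046)) = 1113*(4610 + 2100) = 1113*6710 = 7468230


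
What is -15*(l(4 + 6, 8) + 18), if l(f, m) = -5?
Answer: -195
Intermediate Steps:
-15*(l(4 + 6, 8) + 18) = -15*(-5 + 18) = -15*13 = -195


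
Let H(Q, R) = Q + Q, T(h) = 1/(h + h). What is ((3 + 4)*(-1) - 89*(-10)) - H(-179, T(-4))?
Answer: 1241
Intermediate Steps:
T(h) = 1/(2*h)
H(Q, R) = 2*Q
((3 + 4)*(-1) - 89*(-10)) - H(-179, T(-4)) = ((3 + 4)*(-1) - 89*(-10)) - 2*(-179) = (7*(-1) + 890) - 1*(-358) = (-7 + 890) + 358 = 883 + 358 = 1241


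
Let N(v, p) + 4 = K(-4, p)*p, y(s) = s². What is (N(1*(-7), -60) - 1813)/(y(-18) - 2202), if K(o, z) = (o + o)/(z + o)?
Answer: 3649/3756 ≈ 0.97151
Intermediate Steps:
K(o, z) = 2*o/(o + z) (K(o, z) = (2*o)/(o + z) = 2*o/(o + z))
N(v, p) = -4 - 8*p/(-4 + p) (N(v, p) = -4 + (2*(-4)/(-4 + p))*p = -4 + (-8/(-4 + p))*p = -4 - 8*p/(-4 + p))
(N(1*(-7), -60) - 1813)/(y(-18) - 2202) = (4*(4 - 3*(-60))/(-4 - 60) - 1813)/((-18)² - 2202) = (4*(4 + 180)/(-64) - 1813)/(324 - 2202) = (4*(-1/64)*184 - 1813)/(-1878) = (-23/2 - 1813)*(-1/1878) = -3649/2*(-1/1878) = 3649/3756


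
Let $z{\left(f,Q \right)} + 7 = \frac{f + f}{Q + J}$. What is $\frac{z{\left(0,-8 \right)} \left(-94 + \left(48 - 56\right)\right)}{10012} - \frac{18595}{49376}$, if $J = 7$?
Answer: $- \frac{37729669}{123588128} \approx -0.30529$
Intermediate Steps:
$z{\left(f,Q \right)} = -7 + \frac{2 f}{7 + Q}$ ($z{\left(f,Q \right)} = -7 + \frac{f + f}{Q + 7} = -7 + \frac{2 f}{7 + Q}$)
$\frac{z{\left(0,-8 \right)} \left(-94 + \left(48 - 56\right)\right)}{10012} - \frac{18595}{49376} = \frac{\frac{-49 - -56 + 2 \cdot 0}{7 - 8} \left(-94 + \left(48 - 56\right)\right)}{10012} - \frac{18595}{49376} = \frac{-49 + 56 + 0}{-1} \left(-94 + \left(48 - 56\right)\right) \frac{1}{10012} - \frac{18595}{49376} = \left(-1\right) 7 \left(-94 - 8\right) \frac{1}{10012} - \frac{18595}{49376} = \left(-7\right) \left(-102\right) \frac{1}{10012} - \frac{18595}{49376} = 714 \cdot \frac{1}{10012} - \frac{18595}{49376} = \frac{357}{5006} - \frac{18595}{49376} = - \frac{37729669}{123588128}$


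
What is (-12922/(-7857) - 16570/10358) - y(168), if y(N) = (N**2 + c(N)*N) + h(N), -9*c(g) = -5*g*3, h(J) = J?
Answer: -3069432083303/40691403 ≈ -75432.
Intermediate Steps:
c(g) = 5*g/3 (c(g) = -(-5*g)*3/9 = -(-5)*g/3 = 5*g/3)
y(N) = N + 8*N**2/3 (y(N) = (N**2 + (5*N/3)*N) + N = (N**2 + 5*N**2/3) + N = 8*N**2/3 + N = N + 8*N**2/3)
(-12922/(-7857) - 16570/10358) - y(168) = (-12922/(-7857) - 16570/10358) - 168*(3 + 8*168)/3 = (-12922*(-1/7857) - 16570*1/10358) - 168*(3 + 1344)/3 = (12922/7857 - 8285/5179) - 168*1347/3 = 1827793/40691403 - 1*75432 = 1827793/40691403 - 75432 = -3069432083303/40691403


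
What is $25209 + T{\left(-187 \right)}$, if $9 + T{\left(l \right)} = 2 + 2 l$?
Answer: $24828$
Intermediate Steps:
$T{\left(l \right)} = -7 + 2 l$ ($T{\left(l \right)} = -9 + \left(2 + 2 l\right) = -7 + 2 l$)
$25209 + T{\left(-187 \right)} = 25209 + \left(-7 + 2 \left(-187\right)\right) = 25209 - 381 = 24828$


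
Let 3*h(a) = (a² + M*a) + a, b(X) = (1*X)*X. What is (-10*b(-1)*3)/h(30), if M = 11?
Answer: -1/14 ≈ -0.071429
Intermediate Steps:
b(X) = X² (b(X) = X*X = X²)
h(a) = 4*a + a²/3 (h(a) = ((a² + 11*a) + a)/3 = (a² + 12*a)/3 = 4*a + a²/3)
(-10*b(-1)*3)/h(30) = (-10*(-1)²*3)/(((⅓)*30*(12 + 30))) = (-10*1*3)/(((⅓)*30*42)) = -10*3/420 = -30*1/420 = -1/14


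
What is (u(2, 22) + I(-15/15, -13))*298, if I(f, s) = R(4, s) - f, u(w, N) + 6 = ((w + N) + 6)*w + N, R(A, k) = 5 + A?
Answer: 25628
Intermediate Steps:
u(w, N) = -6 + N + w*(6 + N + w) (u(w, N) = -6 + (((w + N) + 6)*w + N) = -6 + (((N + w) + 6)*w + N) = -6 + ((6 + N + w)*w + N) = -6 + (w*(6 + N + w) + N) = -6 + (N + w*(6 + N + w)) = -6 + N + w*(6 + N + w))
I(f, s) = 9 - f (I(f, s) = (5 + 4) - f = 9 - f)
(u(2, 22) + I(-15/15, -13))*298 = ((-6 + 22 + 2² + 6*2 + 22*2) + (9 - (-15)/15))*298 = ((-6 + 22 + 4 + 12 + 44) + (9 - (-15)/15))*298 = (76 + (9 - 1*(-1)))*298 = (76 + (9 + 1))*298 = (76 + 10)*298 = 86*298 = 25628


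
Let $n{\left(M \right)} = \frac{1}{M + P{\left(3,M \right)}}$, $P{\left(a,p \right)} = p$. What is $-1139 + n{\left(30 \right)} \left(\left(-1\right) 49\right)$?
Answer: $- \frac{68389}{60} \approx -1139.8$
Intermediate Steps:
$n{\left(M \right)} = \frac{1}{2 M}$ ($n{\left(M \right)} = \frac{1}{M + M} = \frac{1}{2 M}$)
$-1139 + n{\left(30 \right)} \left(\left(-1\right) 49\right) = -1139 + \frac{1}{2 \cdot 30} \left(\left(-1\right) 49\right) = -1139 + \frac{1}{2} \cdot \frac{1}{30} \left(-49\right) = -1139 + \frac{1}{60} \left(-49\right) = -1139 - \frac{49}{60} = - \frac{68389}{60}$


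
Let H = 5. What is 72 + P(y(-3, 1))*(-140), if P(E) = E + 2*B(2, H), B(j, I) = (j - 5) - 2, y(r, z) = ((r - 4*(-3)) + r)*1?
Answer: 632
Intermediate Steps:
y(r, z) = 12 + 2*r (y(r, z) = ((r + 12) + r)*1 = ((12 + r) + r)*1 = (12 + 2*r)*1 = 12 + 2*r)
B(j, I) = -7 + j (B(j, I) = (-5 + j) - 2 = -7 + j)
P(E) = -10 + E (P(E) = E + 2*(-7 + 2) = E + 2*(-5) = E - 10 = -10 + E)
72 + P(y(-3, 1))*(-140) = 72 + (-10 + (12 + 2*(-3)))*(-140) = 72 + (-10 + (12 - 6))*(-140) = 72 + (-10 + 6)*(-140) = 72 - 4*(-140) = 72 + 560 = 632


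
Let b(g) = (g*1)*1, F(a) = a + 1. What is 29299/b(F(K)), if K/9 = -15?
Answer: -29299/134 ≈ -218.65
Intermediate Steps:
K = -135 (K = 9*(-15) = -135)
F(a) = 1 + a
b(g) = g (b(g) = g*1 = g)
29299/b(F(K)) = 29299/(1 - 135) = 29299/(-134) = 29299*(-1/134) = -29299/134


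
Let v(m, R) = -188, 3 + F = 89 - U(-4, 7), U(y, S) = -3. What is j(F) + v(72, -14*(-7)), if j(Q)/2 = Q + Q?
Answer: 168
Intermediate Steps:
F = 89 (F = -3 + (89 - 1*(-3)) = -3 + (89 + 3) = -3 + 92 = 89)
j(Q) = 4*Q (j(Q) = 2*(Q + Q) = 2*(2*Q) = 4*Q)
j(F) + v(72, -14*(-7)) = 4*89 - 188 = 356 - 188 = 168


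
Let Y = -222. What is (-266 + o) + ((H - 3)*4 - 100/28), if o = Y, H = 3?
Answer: -3441/7 ≈ -491.57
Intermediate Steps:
o = -222
(-266 + o) + ((H - 3)*4 - 100/28) = (-266 - 222) + ((3 - 3)*4 - 100/28) = -488 + (0*4 - 100/28) = -488 + (0 - 1*25/7) = -488 + (0 - 25/7) = -488 - 25/7 = -3441/7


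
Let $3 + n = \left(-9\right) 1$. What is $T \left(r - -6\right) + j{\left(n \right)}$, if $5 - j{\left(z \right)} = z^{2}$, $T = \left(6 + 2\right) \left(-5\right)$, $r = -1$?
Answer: $-339$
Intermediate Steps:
$T = -40$ ($T = 8 \left(-5\right) = -40$)
$n = -12$ ($n = -3 - 9 = -12$)
$j{\left(z \right)} = 5 - z^{2}$
$T \left(r - -6\right) + j{\left(n \right)} = - 40 \left(-1 - -6\right) + \left(5 - \left(-12\right)^{2}\right) = - 40 \left(-1 + 6\right) + \left(5 - 144\right) = \left(-40\right) 5 + \left(5 - 144\right) = -200 - 139 = -339$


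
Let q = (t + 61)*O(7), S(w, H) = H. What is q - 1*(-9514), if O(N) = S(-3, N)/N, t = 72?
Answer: 9647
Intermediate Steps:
O(N) = 1 (O(N) = N/N = 1)
q = 133 (q = (72 + 61)*1 = 133*1 = 133)
q - 1*(-9514) = 133 - 1*(-9514) = 133 + 9514 = 9647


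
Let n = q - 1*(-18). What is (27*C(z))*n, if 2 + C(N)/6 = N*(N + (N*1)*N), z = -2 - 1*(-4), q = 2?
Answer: 32400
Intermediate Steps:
z = 2 (z = -2 + 4 = 2)
C(N) = -12 + 6*N*(N + N²) (C(N) = -12 + 6*(N*(N + (N*1)*N)) = -12 + 6*(N*(N + N*N)) = -12 + 6*(N*(N + N²)) = -12 + 6*N*(N + N²))
n = 20 (n = 2 - 1*(-18) = 2 + 18 = 20)
(27*C(z))*n = (27*(-12 + 6*2² + 6*2³))*20 = (27*(-12 + 6*4 + 6*8))*20 = (27*(-12 + 24 + 48))*20 = (27*60)*20 = 1620*20 = 32400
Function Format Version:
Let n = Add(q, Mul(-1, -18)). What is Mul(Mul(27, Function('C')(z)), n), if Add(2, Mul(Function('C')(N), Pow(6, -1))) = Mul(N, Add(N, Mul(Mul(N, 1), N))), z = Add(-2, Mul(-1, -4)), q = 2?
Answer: 32400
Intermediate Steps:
z = 2 (z = Add(-2, 4) = 2)
Function('C')(N) = Add(-12, Mul(6, N, Add(N, Pow(N, 2)))) (Function('C')(N) = Add(-12, Mul(6, Mul(N, Add(N, Mul(Mul(N, 1), N))))) = Add(-12, Mul(6, Mul(N, Add(N, Mul(N, N))))) = Add(-12, Mul(6, Mul(N, Add(N, Pow(N, 2))))) = Add(-12, Mul(6, N, Add(N, Pow(N, 2)))))
n = 20 (n = Add(2, Mul(-1, -18)) = Add(2, 18) = 20)
Mul(Mul(27, Function('C')(z)), n) = Mul(Mul(27, Add(-12, Mul(6, Pow(2, 2)), Mul(6, Pow(2, 3)))), 20) = Mul(Mul(27, Add(-12, Mul(6, 4), Mul(6, 8))), 20) = Mul(Mul(27, Add(-12, 24, 48)), 20) = Mul(Mul(27, 60), 20) = Mul(1620, 20) = 32400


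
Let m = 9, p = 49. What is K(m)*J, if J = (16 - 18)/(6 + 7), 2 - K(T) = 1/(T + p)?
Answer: -115/377 ≈ -0.30504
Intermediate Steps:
K(T) = 2 - 1/(49 + T) (K(T) = 2 - 1/(T + 49) = 2 - 1/(49 + T))
J = -2/13 ≈ -0.15385
K(m)*J = ((97 + 2*9)/(49 + 9))*(-2/13) = ((97 + 18)/58)*(-2/13) = ((1/58)*115)*(-2/13) = (115/58)*(-2/13) = -115/377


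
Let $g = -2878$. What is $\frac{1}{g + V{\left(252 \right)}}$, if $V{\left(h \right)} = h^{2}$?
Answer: $\frac{1}{60626} \approx 1.6495 \cdot 10^{-5}$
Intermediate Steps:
$\frac{1}{g + V{\left(252 \right)}} = \frac{1}{-2878 + 252^{2}} = \frac{1}{-2878 + 63504} = \frac{1}{60626}$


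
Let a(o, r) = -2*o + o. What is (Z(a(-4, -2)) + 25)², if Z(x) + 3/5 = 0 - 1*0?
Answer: 14884/25 ≈ 595.36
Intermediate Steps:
a(o, r) = -o
Z(x) = -⅗ (Z(x) = -⅗ + (0 - 1*0) = -⅗ + (0 + 0) = -⅗ + 0 = -⅗)
(Z(a(-4, -2)) + 25)² = (-⅗ + 25)² = (122/5)² = 14884/25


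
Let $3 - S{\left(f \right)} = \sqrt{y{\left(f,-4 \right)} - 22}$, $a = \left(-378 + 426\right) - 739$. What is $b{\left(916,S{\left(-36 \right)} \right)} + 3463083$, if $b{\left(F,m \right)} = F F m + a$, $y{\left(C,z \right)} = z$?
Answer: $5979560 - 839056 i \sqrt{26} \approx 5.9796 \cdot 10^{6} - 4.2784 \cdot 10^{6} i$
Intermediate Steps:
$a = -691$ ($a = 48 - 739 = -691$)
$S{\left(f \right)} = 3 - i \sqrt{26}$ ($S{\left(f \right)} = 3 - \sqrt{-4 - 22} = 3 - \sqrt{-26} = 3 - i \sqrt{26}$)
$b{\left(F,m \right)} = -691 + m F^{2}$ ($b{\left(F,m \right)} = F F m - 691 = F^{2} m - 691 = m F^{2} - 691 = -691 + m F^{2}$)
$b{\left(916,S{\left(-36 \right)} \right)} + 3463083 = \left(-691 + \left(3 - i \sqrt{26}\right) 916^{2}\right) + 3463083 = \left(-691 + \left(3 - i \sqrt{26}\right) 839056\right) + 3463083 = \left(-691 + \left(2517168 - 839056 i \sqrt{26}\right)\right) + 3463083 = \left(2516477 - 839056 i \sqrt{26}\right) + 3463083 = 5979560 - 839056 i \sqrt{26}$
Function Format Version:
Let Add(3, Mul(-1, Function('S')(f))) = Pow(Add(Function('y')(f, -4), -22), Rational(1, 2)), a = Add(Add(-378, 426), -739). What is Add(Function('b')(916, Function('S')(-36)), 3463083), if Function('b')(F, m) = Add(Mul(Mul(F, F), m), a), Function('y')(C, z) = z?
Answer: Add(5979560, Mul(-839056, I, Pow(26, Rational(1, 2)))) ≈ Add(5.9796e+6, Mul(-4.2784e+6, I))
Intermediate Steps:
a = -691 (a = Add(48, -739) = -691)
Function('S')(f) = Add(3, Mul(-1, I, Pow(26, Rational(1, 2)))) (Function('S')(f) = Add(3, Mul(-1, Pow(Add(-4, -22), Rational(1, 2)))) = Add(3, Mul(-1, Pow(-26, Rational(1, 2)))) = Add(3, Mul(-1, Mul(I, Pow(26, Rational(1, 2))))) = Add(3, Mul(-1, I, Pow(26, Rational(1, 2)))))
Function('b')(F, m) = Add(-691, Mul(m, Pow(F, 2))) (Function('b')(F, m) = Add(Mul(Mul(F, F), m), -691) = Add(Mul(Pow(F, 2), m), -691) = Add(Mul(m, Pow(F, 2)), -691) = Add(-691, Mul(m, Pow(F, 2))))
Add(Function('b')(916, Function('S')(-36)), 3463083) = Add(Add(-691, Mul(Add(3, Mul(-1, I, Pow(26, Rational(1, 2)))), Pow(916, 2))), 3463083) = Add(Add(-691, Mul(Add(3, Mul(-1, I, Pow(26, Rational(1, 2)))), 839056)), 3463083) = Add(Add(-691, Add(2517168, Mul(-839056, I, Pow(26, Rational(1, 2))))), 3463083) = Add(Add(2516477, Mul(-839056, I, Pow(26, Rational(1, 2)))), 3463083) = Add(5979560, Mul(-839056, I, Pow(26, Rational(1, 2))))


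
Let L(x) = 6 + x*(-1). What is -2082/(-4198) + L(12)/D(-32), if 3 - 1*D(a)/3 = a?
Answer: 32237/73465 ≈ 0.43881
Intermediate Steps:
L(x) = 6 - x
D(a) = 9 - 3*a
-2082/(-4198) + L(12)/D(-32) = -2082/(-4198) + (6 - 1*12)/(9 - 3*(-32)) = -2082*(-1/4198) + (6 - 12)/(9 + 96) = 1041/2099 - 6/105 = 1041/2099 - 6*1/105 = 1041/2099 - 2/35 = 32237/73465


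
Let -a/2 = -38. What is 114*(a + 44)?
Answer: 13680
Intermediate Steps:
a = 76 (a = -2*(-38) = 76)
114*(a + 44) = 114*(76 + 44) = 114*120 = 13680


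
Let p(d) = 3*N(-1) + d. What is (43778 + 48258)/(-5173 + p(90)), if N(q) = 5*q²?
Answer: -3287/181 ≈ -18.160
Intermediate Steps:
p(d) = 15 + d (p(d) = 3*(5*(-1)²) + d = 3*(5*1) + d = 3*5 + d = 15 + d)
(43778 + 48258)/(-5173 + p(90)) = (43778 + 48258)/(-5173 + (15 + 90)) = 92036/(-5173 + 105) = 92036/(-5068) = 92036*(-1/5068) = -3287/181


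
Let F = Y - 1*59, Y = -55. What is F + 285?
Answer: 171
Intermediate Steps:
F = -114 (F = -55 - 1*59 = -55 - 59 = -114)
F + 285 = -114 + 285 = 171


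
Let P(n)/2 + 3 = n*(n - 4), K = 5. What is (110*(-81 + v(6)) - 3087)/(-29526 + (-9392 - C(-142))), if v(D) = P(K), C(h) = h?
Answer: 11557/38776 ≈ 0.29805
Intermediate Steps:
P(n) = -6 + 2*n*(-4 + n) (P(n) = -6 + 2*(n*(n - 4)) = -6 + 2*(n*(-4 + n)) = -6 + 2*n*(-4 + n))
v(D) = 4 (v(D) = -6 - 8*5 + 2*5² = -6 - 40 + 2*25 = -6 - 40 + 50 = 4)
(110*(-81 + v(6)) - 3087)/(-29526 + (-9392 - C(-142))) = (110*(-81 + 4) - 3087)/(-29526 + (-9392 - 1*(-142))) = (110*(-77) - 3087)/(-29526 + (-9392 + 142)) = (-8470 - 3087)/(-29526 - 9250) = -11557/(-38776) = -11557*(-1/38776) = 11557/38776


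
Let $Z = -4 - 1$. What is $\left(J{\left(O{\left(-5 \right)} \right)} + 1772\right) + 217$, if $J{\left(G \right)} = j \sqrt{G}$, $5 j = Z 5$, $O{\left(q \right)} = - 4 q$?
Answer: $1989 - 10 \sqrt{5} \approx 1966.6$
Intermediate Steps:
$Z = -5$ ($Z = -4 - 1 = -5$)
$j = -5$ ($j = \frac{\left(-5\right) 5}{5} = \frac{1}{5} \left(-25\right) = -5$)
$J{\left(G \right)} = - 5 \sqrt{G}$
$\left(J{\left(O{\left(-5 \right)} \right)} + 1772\right) + 217 = \left(- 5 \sqrt{\left(-4\right) \left(-5\right)} + 1772\right) + 217 = \left(- 5 \sqrt{20} + 1772\right) + 217 = \left(- 5 \cdot 2 \sqrt{5} + 1772\right) + 217 = \left(- 10 \sqrt{5} + 1772\right) + 217 = \left(1772 - 10 \sqrt{5}\right) + 217 = 1989 - 10 \sqrt{5}$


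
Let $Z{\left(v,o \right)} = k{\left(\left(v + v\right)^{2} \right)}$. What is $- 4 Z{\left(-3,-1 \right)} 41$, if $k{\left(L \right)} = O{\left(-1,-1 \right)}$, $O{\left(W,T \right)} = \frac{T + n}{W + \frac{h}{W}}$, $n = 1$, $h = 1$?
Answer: $0$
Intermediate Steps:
$O{\left(W,T \right)} = \frac{1 + T}{W + \frac{1}{W}}$ ($O{\left(W,T \right)} = \frac{T + 1}{W + 1 \frac{1}{W}} = \frac{1 + T}{W + \frac{1}{W}}$)
$k{\left(L \right)} = 0$ ($k{\left(L \right)} = - \frac{1 - 1}{1 + \left(-1\right)^{2}} = \left(-1\right) \frac{1}{1 + 1} \cdot 0 = \left(-1\right) \frac{1}{2} \cdot 0 = 0$)
$Z{\left(v,o \right)} = 0$
$- 4 Z{\left(-3,-1 \right)} 41 = \left(-4\right) 0 \cdot 41 = 0 \cdot 41 = 0$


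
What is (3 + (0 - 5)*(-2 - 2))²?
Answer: 529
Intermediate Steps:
(3 + (0 - 5)*(-2 - 2))² = (3 - 5*(-4))² = (3 + 20)² = 23² = 529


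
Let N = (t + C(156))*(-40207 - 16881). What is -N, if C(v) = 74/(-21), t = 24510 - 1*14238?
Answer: 12310342144/21 ≈ 5.8621e+8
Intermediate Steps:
t = 10272 (t = 24510 - 14238 = 10272)
C(v) = -74/21 (C(v) = 74*(-1/21) = -74/21)
N = -12310342144/21 (N = (10272 - 74/21)*(-40207 - 16881) = (215638/21)*(-57088) = -12310342144/21 ≈ -5.8621e+8)
-N = -1*(-12310342144/21) = 12310342144/21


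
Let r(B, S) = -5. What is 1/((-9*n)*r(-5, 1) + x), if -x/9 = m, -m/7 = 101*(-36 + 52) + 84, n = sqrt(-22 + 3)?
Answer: 476/50979771 - I*sqrt(19)/254898855 ≈ 9.337e-6 - 1.7101e-8*I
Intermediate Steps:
n = I*sqrt(19) (n = sqrt(-19) = I*sqrt(19) ≈ 4.3589*I)
m = -11900 (m = -7*(101*(-36 + 52) + 84) = -7*(101*16 + 84) = -7*(1616 + 84) = -7*1700 = -11900)
x = 107100 (x = -9*(-11900) = 107100)
1/((-9*n)*r(-5, 1) + x) = 1/(-9*I*sqrt(19)*(-5) + 107100) = 1/(45*I*sqrt(19) + 107100) = 1/(107100 + 45*I*sqrt(19))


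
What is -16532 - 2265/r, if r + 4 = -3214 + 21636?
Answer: -304488641/18418 ≈ -16532.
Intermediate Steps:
r = 18418 (r = -4 + (-3214 + 21636) = -4 + 18422 = 18418)
-16532 - 2265/r = -16532 - 2265/18418 = -304488641/18418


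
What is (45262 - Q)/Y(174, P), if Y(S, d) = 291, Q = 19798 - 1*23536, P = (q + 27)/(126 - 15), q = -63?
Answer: 49000/291 ≈ 168.38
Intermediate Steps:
P = -12/37 (P = (-63 + 27)/(126 - 15) = -36/111 = -36*1/111 = -12/37 ≈ -0.32432)
Q = -3738 (Q = 19798 - 23536 = -3738)
(45262 - Q)/Y(174, P) = (45262 - 1*(-3738))/291 = (45262 + 3738)*(1/291) = 49000*(1/291) = 49000/291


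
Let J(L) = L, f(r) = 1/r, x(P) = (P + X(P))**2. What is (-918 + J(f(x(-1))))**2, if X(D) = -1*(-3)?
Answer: 13476241/16 ≈ 8.4227e+5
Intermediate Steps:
X(D) = 3
x(P) = (3 + P)**2 (x(P) = (P + 3)**2 = (3 + P)**2)
(-918 + J(f(x(-1))))**2 = (-918 + 1/((3 - 1)**2))**2 = (-918 + 1/(2**2))**2 = (-918 + 1/4)**2 = (-3671/4)**2 = 13476241/16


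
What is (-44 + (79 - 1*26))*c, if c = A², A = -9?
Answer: 729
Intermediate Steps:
c = 81 (c = (-9)² = 81)
(-44 + (79 - 1*26))*c = (-44 + (79 - 1*26))*81 = (-44 + (79 - 26))*81 = (-44 + 53)*81 = 9*81 = 729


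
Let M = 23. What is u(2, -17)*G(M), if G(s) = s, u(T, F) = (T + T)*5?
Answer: 460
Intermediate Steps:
u(T, F) = 10*T (u(T, F) = (2*T)*5 = 10*T)
u(2, -17)*G(M) = (10*2)*23 = 20*23 = 460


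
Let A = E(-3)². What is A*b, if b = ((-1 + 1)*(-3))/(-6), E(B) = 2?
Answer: 0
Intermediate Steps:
b = 0 (b = -0*(-3) = -⅙*0 = 0)
A = 4 (A = 2² = 4)
A*b = 4*0 = 0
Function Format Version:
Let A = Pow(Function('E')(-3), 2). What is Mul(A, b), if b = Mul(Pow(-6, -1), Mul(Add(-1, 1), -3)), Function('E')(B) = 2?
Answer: 0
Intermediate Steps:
b = 0 (b = Mul(Rational(-1, 6), Mul(0, -3)) = Mul(Rational(-1, 6), 0) = 0)
A = 4 (A = Pow(2, 2) = 4)
Mul(A, b) = Mul(4, 0) = 0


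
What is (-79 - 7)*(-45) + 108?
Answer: 3978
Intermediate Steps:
(-79 - 7)*(-45) + 108 = -86*(-45) + 108 = 3870 + 108 = 3978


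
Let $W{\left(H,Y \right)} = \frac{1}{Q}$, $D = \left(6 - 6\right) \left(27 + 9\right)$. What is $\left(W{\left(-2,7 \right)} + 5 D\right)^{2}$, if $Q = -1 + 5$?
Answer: $\frac{1}{16} \approx 0.0625$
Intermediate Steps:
$Q = 4$
$D = 0$ ($D = 0 \cdot 36 = 0$)
$W{\left(H,Y \right)} = \frac{1}{4}$
$\left(W{\left(-2,7 \right)} + 5 D\right)^{2} = \left(\frac{1}{4} + 5 \cdot 0\right)^{2} = \left(\frac{1}{4} + 0\right)^{2} = \left(\frac{1}{4}\right)^{2} = \frac{1}{16}$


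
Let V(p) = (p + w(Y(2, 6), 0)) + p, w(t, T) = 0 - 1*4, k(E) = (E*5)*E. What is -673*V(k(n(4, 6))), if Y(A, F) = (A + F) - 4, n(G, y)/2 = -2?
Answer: -104988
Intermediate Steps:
n(G, y) = -4 (n(G, y) = 2*(-2) = -4)
Y(A, F) = -4 + A + F
k(E) = 5*E**2 (k(E) = (5*E)*E = 5*E**2)
w(t, T) = -4 (w(t, T) = 0 - 4 = -4)
V(p) = -4 + 2*p (V(p) = (p - 4) + p = (-4 + p) + p = -4 + 2*p)
-673*V(k(n(4, 6))) = -673*(-4 + 2*(5*(-4)**2)) = -673*(-4 + 2*(5*16)) = -673*(-4 + 2*80) = -673*(-4 + 160) = -673*156 = -104988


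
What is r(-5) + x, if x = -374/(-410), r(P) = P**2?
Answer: 5312/205 ≈ 25.912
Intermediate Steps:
x = 187/205 (x = -374*(-1/410) = 187/205 ≈ 0.91220)
r(-5) + x = (-5)**2 + 187/205 = 25 + 187/205 = 5312/205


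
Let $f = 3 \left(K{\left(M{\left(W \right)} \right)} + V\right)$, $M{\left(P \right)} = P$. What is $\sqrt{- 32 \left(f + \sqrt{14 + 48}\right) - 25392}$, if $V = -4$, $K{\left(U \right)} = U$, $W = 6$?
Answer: $4 \sqrt{-1599 - 2 \sqrt{62}} \approx 160.74 i$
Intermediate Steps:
$f = 6$ ($f = 3 \left(6 - 4\right) = 3 \cdot 2 = 6$)
$\sqrt{- 32 \left(f + \sqrt{14 + 48}\right) - 25392} = \sqrt{- 32 \left(6 + \sqrt{14 + 48}\right) - 25392} = \sqrt{- 32 \left(6 + \sqrt{62}\right) - 25392} = \sqrt{\left(-192 - 32 \sqrt{62}\right) - 25392} = \sqrt{-25584 - 32 \sqrt{62}}$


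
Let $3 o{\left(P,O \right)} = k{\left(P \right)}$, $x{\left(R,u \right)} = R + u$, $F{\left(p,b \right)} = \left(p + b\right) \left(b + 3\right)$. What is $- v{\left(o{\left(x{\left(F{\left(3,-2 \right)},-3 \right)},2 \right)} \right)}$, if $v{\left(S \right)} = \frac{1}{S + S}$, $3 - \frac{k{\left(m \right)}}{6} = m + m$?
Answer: $- \frac{1}{28} \approx -0.035714$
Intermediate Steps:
$k{\left(m \right)} = 18 - 12 m$ ($k{\left(m \right)} = 18 - 6 \left(m + m\right) = 18 - 6 \cdot 2 m = 18 - 12 m$)
$F{\left(p,b \right)} = \left(3 + b\right) \left(b + p\right)$ ($F{\left(p,b \right)} = \left(b + p\right) \left(3 + b\right) = \left(3 + b\right) \left(b + p\right)$)
$o{\left(P,O \right)} = 6 - 4 P$ ($o{\left(P,O \right)} = \frac{18 - 12 P}{3} = 6 - 4 P$)
$v{\left(S \right)} = \frac{1}{2 S}$
$- v{\left(o{\left(x{\left(F{\left(3,-2 \right)},-3 \right)},2 \right)} \right)} = - \frac{1}{2 \left(6 - 4 \left(\left(\left(-2\right)^{2} + 3 \left(-2\right) + 3 \cdot 3 - 6\right) - 3\right)\right)} = - \frac{1}{2 \left(6 - 4 \left(\left(4 - 6 + 9 - 6\right) - 3\right)\right)} = - \frac{1}{2 \left(6 - 4 \left(1 - 3\right)\right)} = - \frac{1}{2 \left(6 - -8\right)} = - \frac{1}{2 \left(6 + 8\right)} = - \frac{1}{2 \cdot 14} = \left(-1\right) \frac{1}{28} = - \frac{1}{28}$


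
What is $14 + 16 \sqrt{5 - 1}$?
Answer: $46$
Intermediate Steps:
$14 + 16 \sqrt{5 - 1} = 14 + 16 \sqrt{4} = 14 + 16 \cdot 2 = 14 + 32 = 46$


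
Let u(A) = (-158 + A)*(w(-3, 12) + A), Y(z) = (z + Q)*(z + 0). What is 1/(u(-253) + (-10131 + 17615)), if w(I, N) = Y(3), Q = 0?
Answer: 1/107768 ≈ 9.2792e-6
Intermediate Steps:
Y(z) = z**2 (Y(z) = (z + 0)*(z + 0) = z*z = z**2)
w(I, N) = 9 (w(I, N) = 3**2 = 9)
u(A) = (-158 + A)*(9 + A)
1/(u(-253) + (-10131 + 17615)) = 1/((-1422 + (-253)**2 - 149*(-253)) + (-10131 + 17615)) = 1/((-1422 + 64009 + 37697) + 7484) = 1/(100284 + 7484) = 1/107768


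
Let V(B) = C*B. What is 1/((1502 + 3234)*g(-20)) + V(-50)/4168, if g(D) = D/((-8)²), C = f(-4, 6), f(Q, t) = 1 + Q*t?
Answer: 212229/771080 ≈ 0.27524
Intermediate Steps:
C = -23 (C = 1 - 4*6 = 1 - 24 = -23)
g(D) = D/64
V(B) = -23*B
1/((1502 + 3234)*g(-20)) + V(-50)/4168 = 1/((1502 + 3234)*(((1/64)*(-20)))) - 23*(-50)/4168 = 1/(4736*(-5/16)) + 1150*(1/4168) = (1/4736)*(-16/5) + 575/2084 = -1/1480 + 575/2084 = 212229/771080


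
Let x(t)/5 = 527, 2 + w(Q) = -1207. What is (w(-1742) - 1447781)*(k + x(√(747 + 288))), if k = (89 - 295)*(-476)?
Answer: -145900252090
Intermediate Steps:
k = 98056 (k = -206*(-476) = 98056)
w(Q) = -1209 (w(Q) = -2 - 1207 = -1209)
x(t) = 2635 (x(t) = 5*527 = 2635)
(w(-1742) - 1447781)*(k + x(√(747 + 288))) = (-1209 - 1447781)*(98056 + 2635) = -1448990*100691 = -145900252090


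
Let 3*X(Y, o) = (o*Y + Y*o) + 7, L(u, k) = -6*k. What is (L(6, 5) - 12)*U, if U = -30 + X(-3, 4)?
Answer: 1498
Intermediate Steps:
X(Y, o) = 7/3 + 2*Y*o/3 (X(Y, o) = ((o*Y + Y*o) + 7)/3 = ((Y*o + Y*o) + 7)/3 = (2*Y*o + 7)/3 = (7 + 2*Y*o)/3 = 7/3 + 2*Y*o/3)
U = -107/3 (U = -30 + (7/3 + (2/3)*(-3)*4) = -30 + (7/3 - 8) = -30 - 17/3 = -107/3 ≈ -35.667)
(L(6, 5) - 12)*U = (-6*5 - 12)*(-107/3) = (-30 - 12)*(-107/3) = -42*(-107/3) = 1498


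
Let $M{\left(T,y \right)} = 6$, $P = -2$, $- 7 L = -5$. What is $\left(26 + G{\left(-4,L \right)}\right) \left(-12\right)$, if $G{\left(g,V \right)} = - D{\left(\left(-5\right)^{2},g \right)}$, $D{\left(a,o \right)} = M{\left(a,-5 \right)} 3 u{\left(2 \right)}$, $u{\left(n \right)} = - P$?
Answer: $120$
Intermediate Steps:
$L = \frac{5}{7}$ ($L = \left(- \frac{1}{7}\right) \left(-5\right) = \frac{5}{7} \approx 0.71429$)
$u{\left(n \right)} = 2$ ($u{\left(n \right)} = \left(-1\right) \left(-2\right) = 2$)
$D{\left(a,o \right)} = 36$ ($D{\left(a,o \right)} = 6 \cdot 3 \cdot 2 = 18 \cdot 2 = 36$)
$G{\left(g,V \right)} = -36$ ($G{\left(g,V \right)} = \left(-1\right) 36 = -36$)
$\left(26 + G{\left(-4,L \right)}\right) \left(-12\right) = \left(26 - 36\right) \left(-12\right) = \left(-10\right) \left(-12\right) = 120$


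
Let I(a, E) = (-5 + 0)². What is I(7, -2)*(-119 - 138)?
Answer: -6425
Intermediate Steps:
I(a, E) = 25 (I(a, E) = (-5)² = 25)
I(7, -2)*(-119 - 138) = 25*(-119 - 138) = 25*(-257) = -6425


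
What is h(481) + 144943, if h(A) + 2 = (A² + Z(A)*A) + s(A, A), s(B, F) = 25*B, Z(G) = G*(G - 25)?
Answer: 105888943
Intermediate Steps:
Z(G) = G*(-25 + G)
h(A) = -2 + A² + 25*A + A²*(-25 + A) (h(A) = -2 + ((A² + (A*(-25 + A))*A) + 25*A) = -2 + ((A² + A²*(-25 + A)) + 25*A) = -2 + (A² + 25*A + A²*(-25 + A)) = -2 + A² + 25*A + A²*(-25 + A))
h(481) + 144943 = (-2 + 481³ - 24*481² + 25*481) + 144943 = (-2 + 111284641 - 24*231361 + 12025) + 144943 = (-2 + 111284641 - 5552664 + 12025) + 144943 = 105744000 + 144943 = 105888943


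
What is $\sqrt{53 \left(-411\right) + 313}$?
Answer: $i \sqrt{21470} \approx 146.53 i$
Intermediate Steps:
$\sqrt{53 \left(-411\right) + 313} = \sqrt{-21783 + 313} = \sqrt{-21470} = i \sqrt{21470}$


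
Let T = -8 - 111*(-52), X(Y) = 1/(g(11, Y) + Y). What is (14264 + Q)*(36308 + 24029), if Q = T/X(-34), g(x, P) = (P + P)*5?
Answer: -129209996064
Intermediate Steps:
g(x, P) = 10*P (g(x, P) = (2*P)*5 = 10*P)
X(Y) = 1/(11*Y) (X(Y) = 1/(10*Y + Y) = 1/(11*Y))
T = 5764 (T = -8 + 5772 = 5764)
Q = -2155736 (Q = 5764/(((1/11)/(-34))) = 5764/(((1/11)*(-1/34))) = 5764/(-1/374) = 5764*(-374) = -2155736)
(14264 + Q)*(36308 + 24029) = (14264 - 2155736)*(36308 + 24029) = -2141472*60337 = -129209996064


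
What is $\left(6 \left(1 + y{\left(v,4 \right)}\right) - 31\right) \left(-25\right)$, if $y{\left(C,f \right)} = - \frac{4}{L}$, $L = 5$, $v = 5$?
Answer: $745$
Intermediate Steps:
$y{\left(C,f \right)} = - \frac{4}{5}$
$\left(6 \left(1 + y{\left(v,4 \right)}\right) - 31\right) \left(-25\right) = \left(6 \left(1 - \frac{4}{5}\right) - 31\right) \left(-25\right) = \left(6 \cdot \frac{1}{5} - 31\right) \left(-25\right) = \left(\frac{6}{5} - 31\right) \left(-25\right) = \left(- \frac{149}{5}\right) \left(-25\right) = 745$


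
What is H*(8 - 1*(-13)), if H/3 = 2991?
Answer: 188433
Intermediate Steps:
H = 8973 (H = 3*2991 = 8973)
H*(8 - 1*(-13)) = 8973*(8 - 1*(-13)) = 8973*(8 + 13) = 8973*21 = 188433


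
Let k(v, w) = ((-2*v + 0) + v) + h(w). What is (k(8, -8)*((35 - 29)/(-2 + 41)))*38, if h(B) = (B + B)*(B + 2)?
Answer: 6688/13 ≈ 514.46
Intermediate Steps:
h(B) = 2*B*(2 + B) (h(B) = (2*B)*(2 + B) = 2*B*(2 + B))
k(v, w) = -v + 2*w*(2 + w) (k(v, w) = ((-2*v + 0) + v) + 2*w*(2 + w) = (-2*v + v) + 2*w*(2 + w) = -v + 2*w*(2 + w))
(k(8, -8)*((35 - 29)/(-2 + 41)))*38 = ((-1*8 + 2*(-8)*(2 - 8))*((35 - 29)/(-2 + 41)))*38 = ((-8 + 2*(-8)*(-6))*(6/39))*38 = ((-8 + 96)*(6*(1/39)))*38 = (88*(2/13))*38 = (176/13)*38 = 6688/13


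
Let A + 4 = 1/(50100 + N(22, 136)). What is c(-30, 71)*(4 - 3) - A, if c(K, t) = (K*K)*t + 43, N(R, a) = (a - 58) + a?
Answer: 3217429357/50314 ≈ 63947.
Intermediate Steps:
N(R, a) = -58 + 2*a (N(R, a) = (-58 + a) + a = -58 + 2*a)
c(K, t) = 43 + t*K² (c(K, t) = K²*t + 43 = t*K² + 43 = 43 + t*K²)
A = -201255/50314 (A = -4 + 1/(50100 + (-58 + 2*136)) = -4 + 1/(50100 + (-58 + 272)) = -4 + 1/(50100 + 214) = -4 + 1/50314 = -201255/50314 ≈ -4.0000)
c(-30, 71)*(4 - 3) - A = (43 + 71*(-30)²)*(4 - 3) - 1*(-201255/50314) = (43 + 71*900)*1 + 201255/50314 = (43 + 63900)*1 + 201255/50314 = 63943*1 + 201255/50314 = 63943 + 201255/50314 = 3217429357/50314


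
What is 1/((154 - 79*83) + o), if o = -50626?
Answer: -1/57029 ≈ -1.7535e-5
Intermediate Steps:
1/((154 - 79*83) + o) = 1/((154 - 79*83) - 50626) = 1/((154 - 6557) - 50626) = 1/(-6403 - 50626) = 1/(-57029) = -1/57029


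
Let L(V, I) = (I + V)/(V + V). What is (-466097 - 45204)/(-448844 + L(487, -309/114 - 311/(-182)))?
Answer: 861054403846/755873102533 ≈ 1.1392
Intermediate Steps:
L(V, I) = (I + V)/(2*V) (L(V, I) = (I + V)/((2*V)) = (I + V)*(1/(2*V)) = (I + V)/(2*V))
(-466097 - 45204)/(-448844 + L(487, -309/114 - 311/(-182))) = (-466097 - 45204)/(-448844 + (½)*((-309/114 - 311/(-182)) + 487)/487) = -511301/(-448844 + (½)*(1/487)*((-309*1/114 - 311*(-1/182)) + 487)) = -511301/(-448844 + (½)*(1/487)*((-103/38 + 311/182) + 487)) = -511301/(-448844 + (½)*(1/487)*(-1732/1729 + 487)) = -511301/(-448844 + (½)*(1/487)*(840291/1729)) = -511301/(-448844 + 840291/1684046) = -511301/(-755873102533/1684046) = -511301*(-1684046/755873102533) = 861054403846/755873102533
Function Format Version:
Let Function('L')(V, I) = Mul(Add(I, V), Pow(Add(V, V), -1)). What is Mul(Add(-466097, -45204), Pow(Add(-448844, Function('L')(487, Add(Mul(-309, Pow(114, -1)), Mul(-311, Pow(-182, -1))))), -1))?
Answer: Rational(861054403846, 755873102533) ≈ 1.1392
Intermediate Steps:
Function('L')(V, I) = Mul(Rational(1, 2), Pow(V, -1), Add(I, V)) (Function('L')(V, I) = Mul(Add(I, V), Pow(Mul(2, V), -1)) = Mul(Add(I, V), Mul(Rational(1, 2), Pow(V, -1))) = Mul(Rational(1, 2), Pow(V, -1), Add(I, V)))
Mul(Add(-466097, -45204), Pow(Add(-448844, Function('L')(487, Add(Mul(-309, Pow(114, -1)), Mul(-311, Pow(-182, -1))))), -1)) = Mul(Add(-466097, -45204), Pow(Add(-448844, Mul(Rational(1, 2), Pow(487, -1), Add(Add(Mul(-309, Pow(114, -1)), Mul(-311, Pow(-182, -1))), 487))), -1)) = Mul(-511301, Pow(Add(-448844, Mul(Rational(1, 2), Rational(1, 487), Add(Add(Mul(-309, Rational(1, 114)), Mul(-311, Rational(-1, 182))), 487))), -1)) = Mul(-511301, Pow(Add(-448844, Mul(Rational(1, 2), Rational(1, 487), Add(Add(Rational(-103, 38), Rational(311, 182)), 487))), -1)) = Mul(-511301, Pow(Add(-448844, Mul(Rational(1, 2), Rational(1, 487), Add(Rational(-1732, 1729), 487))), -1)) = Mul(-511301, Pow(Add(-448844, Mul(Rational(1, 2), Rational(1, 487), Rational(840291, 1729))), -1)) = Mul(-511301, Pow(Add(-448844, Rational(840291, 1684046)), -1)) = Mul(-511301, Pow(Rational(-755873102533, 1684046), -1)) = Mul(-511301, Rational(-1684046, 755873102533)) = Rational(861054403846, 755873102533)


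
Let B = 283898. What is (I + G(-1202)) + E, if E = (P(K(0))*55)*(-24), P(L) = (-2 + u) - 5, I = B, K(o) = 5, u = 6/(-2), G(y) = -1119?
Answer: 295979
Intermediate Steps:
u = -3 (u = 6*(-½) = -3)
I = 283898
P(L) = -10 (P(L) = (-2 - 3) - 5 = -5 - 5 = -10)
E = 13200 (E = -10*55*(-24) = -550*(-24) = 13200)
(I + G(-1202)) + E = (283898 - 1119) + 13200 = 282779 + 13200 = 295979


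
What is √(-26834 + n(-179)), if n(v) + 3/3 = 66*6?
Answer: I*√26439 ≈ 162.6*I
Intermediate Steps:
n(v) = 395 (n(v) = -1 + 66*6 = -1 + 396 = 395)
√(-26834 + n(-179)) = √(-26834 + 395) = √(-26439) = I*√26439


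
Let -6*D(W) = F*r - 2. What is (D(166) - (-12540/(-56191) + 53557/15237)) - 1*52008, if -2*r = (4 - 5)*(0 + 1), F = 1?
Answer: -178125255159745/3424729068 ≈ -52012.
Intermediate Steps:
r = ½ (r = -(4 - 5)*(0 + 1)/2 = -(-1)/2 = -½*(-1) = ½ ≈ 0.50000)
D(W) = ¼ (D(W) = -(1*(½) - 2)/6 = -(½ - 2)/6 = -⅙*(-3/2) = ¼)
(D(166) - (-12540/(-56191) + 53557/15237)) - 1*52008 = (¼ - (-12540/(-56191) + 53557/15237)) - 1*52008 = (¼ - (-12540*(-1/56191) + 53557*(1/15237))) - 52008 = (¼ - (12540/56191 + 53557/15237)) - 52008 = (¼ - 1*3200493367/856182267) - 52008 = (¼ - 3200493367/856182267) - 52008 = -11945791201/3424729068 - 52008 = -178125255159745/3424729068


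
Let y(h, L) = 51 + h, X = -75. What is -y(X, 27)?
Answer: 24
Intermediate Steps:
-y(X, 27) = -(51 - 75) = -1*(-24) = 24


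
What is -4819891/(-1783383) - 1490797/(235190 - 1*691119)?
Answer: 4856190109990/813096027807 ≈ 5.9725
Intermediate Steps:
-4819891/(-1783383) - 1490797/(235190 - 1*691119) = -4819891*(-1/1783383) - 1490797/(235190 - 691119) = 4819891/1783383 - 1490797/(-455929) = 4819891/1783383 - 1490797*(-1/455929) = 4819891/1783383 + 1490797/455929 = 4856190109990/813096027807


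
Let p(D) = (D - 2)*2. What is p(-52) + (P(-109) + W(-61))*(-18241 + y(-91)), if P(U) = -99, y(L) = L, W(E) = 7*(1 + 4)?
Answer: 1173140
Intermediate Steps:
W(E) = 35 (W(E) = 7*5 = 35)
p(D) = -4 + 2*D (p(D) = (-2 + D)*2 = -4 + 2*D)
p(-52) + (P(-109) + W(-61))*(-18241 + y(-91)) = (-4 + 2*(-52)) + (-99 + 35)*(-18241 - 91) = (-4 - 104) - 64*(-18332) = -108 + 1173248 = 1173140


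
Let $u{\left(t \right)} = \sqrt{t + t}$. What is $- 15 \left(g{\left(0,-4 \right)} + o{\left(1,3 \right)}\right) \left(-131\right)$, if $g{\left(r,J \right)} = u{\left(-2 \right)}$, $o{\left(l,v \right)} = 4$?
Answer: $7860 + 3930 i \approx 7860.0 + 3930.0 i$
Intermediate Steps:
$u{\left(t \right)} = \sqrt{2} \sqrt{t}$ ($u{\left(t \right)} = \sqrt{2 t} = \sqrt{2} \sqrt{t}$)
$g{\left(r,J \right)} = 2 i$ ($g{\left(r,J \right)} = \sqrt{2} \sqrt{-2} = \sqrt{2} i \sqrt{2} = 2 i$)
$- 15 \left(g{\left(0,-4 \right)} + o{\left(1,3 \right)}\right) \left(-131\right) = - 15 \left(2 i + 4\right) \left(-131\right) = - 15 \left(4 + 2 i\right) \left(-131\right) = \left(-60 - 30 i\right) \left(-131\right) = 7860 + 3930 i$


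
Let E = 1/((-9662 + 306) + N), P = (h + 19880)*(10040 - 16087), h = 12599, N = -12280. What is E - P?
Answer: 4249321499267/21636 ≈ 1.9640e+8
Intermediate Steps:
P = -196400513 (P = (12599 + 19880)*(10040 - 16087) = 32479*(-6047) = -196400513)
E = -1/21636 (E = 1/((-9662 + 306) - 12280) = 1/(-9356 - 12280) = 1/(-21636) = -1/21636 ≈ -4.6219e-5)
E - P = -1/21636 - 1*(-196400513) = -1/21636 + 196400513 = 4249321499267/21636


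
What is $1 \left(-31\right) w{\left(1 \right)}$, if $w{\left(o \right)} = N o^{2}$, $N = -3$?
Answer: $93$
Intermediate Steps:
$w{\left(o \right)} = - 3 o^{2}$
$1 \left(-31\right) w{\left(1 \right)} = 1 \left(-31\right) \left(- 3 \cdot 1^{2}\right) = - 31 \left(\left(-3\right) 1\right) = \left(-31\right) \left(-3\right) = 93$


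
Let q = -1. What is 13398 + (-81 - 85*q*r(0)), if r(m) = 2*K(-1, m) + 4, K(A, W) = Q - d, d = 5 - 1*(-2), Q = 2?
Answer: 12807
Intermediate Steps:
d = 7 (d = 5 + 2 = 7)
K(A, W) = -5 (K(A, W) = 2 - 1*7 = 2 - 7 = -5)
r(m) = -6 (r(m) = 2*(-5) + 4 = -10 + 4 = -6)
13398 + (-81 - 85*q*r(0)) = 13398 + (-81 - (-85)*(-6)) = 13398 + (-81 - 85*6) = 13398 + (-81 - 510) = 13398 - 591 = 12807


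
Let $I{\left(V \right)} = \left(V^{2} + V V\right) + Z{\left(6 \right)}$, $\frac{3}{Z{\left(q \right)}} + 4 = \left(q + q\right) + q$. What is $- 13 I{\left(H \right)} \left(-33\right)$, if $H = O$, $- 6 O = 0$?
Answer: $\frac{1287}{14} \approx 91.929$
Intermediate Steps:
$O = 0$ ($O = \left(- \frac{1}{6}\right) 0 = 0$)
$H = 0$
$Z{\left(q \right)} = \frac{3}{-4 + 3 q}$ ($Z{\left(q \right)} = \frac{3}{-4 + \left(\left(q + q\right) + q\right)} = \frac{3}{-4 + \left(2 q + q\right)} = \frac{3}{-4 + 3 q}$)
$I{\left(V \right)} = \frac{3}{14} + 2 V^{2}$ ($I{\left(V \right)} = \left(V^{2} + V V\right) + \frac{3}{-4 + 3 \cdot 6} = \left(V^{2} + V^{2}\right) + \frac{3}{-4 + 18} = 2 V^{2} + \frac{3}{14} = \frac{3}{14} + 2 V^{2}$)
$- 13 I{\left(H \right)} \left(-33\right) = - 13 \left(\frac{3}{14} + 2 \cdot 0^{2}\right) \left(-33\right) = - 13 \left(\frac{3}{14} + 2 \cdot 0\right) \left(-33\right) = - 13 \left(\frac{3}{14} + 0\right) \left(-33\right) = \left(-13\right) \frac{3}{14} \left(-33\right) = \left(- \frac{39}{14}\right) \left(-33\right) = \frac{1287}{14}$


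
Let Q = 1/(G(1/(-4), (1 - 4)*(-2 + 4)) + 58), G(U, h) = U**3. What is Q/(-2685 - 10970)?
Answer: -64/50673705 ≈ -1.2630e-6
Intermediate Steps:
Q = 64/3711 (Q = 1/((1/(-4))**3 + 58) = 1/((-1/4)**3 + 58) = 1/(-1/64 + 58) = 1/(3711/64) = 64/3711 ≈ 0.017246)
Q/(-2685 - 10970) = (64/3711)/(-2685 - 10970) = (64/3711)/(-13655) = -1/13655*64/3711 = -64/50673705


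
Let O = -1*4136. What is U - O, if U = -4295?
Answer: -159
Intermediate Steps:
O = -4136
U - O = -4295 - 1*(-4136) = -4295 + 4136 = -159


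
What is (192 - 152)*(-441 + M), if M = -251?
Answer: -27680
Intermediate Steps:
(192 - 152)*(-441 + M) = (192 - 152)*(-441 - 251) = 40*(-692) = -27680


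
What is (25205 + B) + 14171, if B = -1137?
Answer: 38239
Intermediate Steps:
(25205 + B) + 14171 = (25205 - 1137) + 14171 = 24068 + 14171 = 38239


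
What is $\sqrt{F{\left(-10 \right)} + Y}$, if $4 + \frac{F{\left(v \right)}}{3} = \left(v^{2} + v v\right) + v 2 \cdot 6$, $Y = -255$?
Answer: $3 i \sqrt{3} \approx 5.1962 i$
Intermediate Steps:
$F{\left(v \right)} = -12 + 6 v^{2} + 36 v$ ($F{\left(v \right)} = -12 + 3 \left(\left(v^{2} + v v\right) + v 2 \cdot 6\right) = -12 + 3 \left(\left(v^{2} + v^{2}\right) + 2 v 6\right) = -12 + 3 \left(2 v^{2} + 12 v\right) = -12 + \left(6 v^{2} + 36 v\right) = -12 + 6 v^{2} + 36 v$)
$\sqrt{F{\left(-10 \right)} + Y} = \sqrt{\left(-12 + 6 \left(-10\right)^{2} + 36 \left(-10\right)\right) - 255} = \sqrt{\left(-12 + 6 \cdot 100 - 360\right) - 255} = \sqrt{\left(-12 + 600 - 360\right) - 255} = \sqrt{228 - 255} = \sqrt{-27} = 3 i \sqrt{3}$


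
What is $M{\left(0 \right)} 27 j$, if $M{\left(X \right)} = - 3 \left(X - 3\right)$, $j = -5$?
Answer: $-1215$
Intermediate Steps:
$M{\left(X \right)} = 9 - 3 X$ ($M{\left(X \right)} = - 3 \left(-3 + X\right) = 9 - 3 X$)
$M{\left(0 \right)} 27 j = \left(9 - 0\right) 27 \left(-5\right) = \left(9 + 0\right) 27 \left(-5\right) = 9 \cdot 27 \left(-5\right) = 243 \left(-5\right) = -1215$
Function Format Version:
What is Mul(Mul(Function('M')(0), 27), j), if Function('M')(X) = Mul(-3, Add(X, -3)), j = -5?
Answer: -1215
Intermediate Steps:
Function('M')(X) = Add(9, Mul(-3, X)) (Function('M')(X) = Mul(-3, Add(-3, X)) = Add(9, Mul(-3, X)))
Mul(Mul(Function('M')(0), 27), j) = Mul(Mul(Add(9, Mul(-3, 0)), 27), -5) = Mul(Mul(Add(9, 0), 27), -5) = Mul(Mul(9, 27), -5) = Mul(243, -5) = -1215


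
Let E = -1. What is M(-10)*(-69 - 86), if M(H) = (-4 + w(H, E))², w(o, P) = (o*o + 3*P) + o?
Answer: -1067795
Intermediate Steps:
w(o, P) = o + o² + 3*P (w(o, P) = (o² + 3*P) + o = o + o² + 3*P)
M(H) = (-7 + H + H²)² (M(H) = (-4 + (H + H² + 3*(-1)))² = (-4 + (H + H² - 3))² = (-4 + (-3 + H + H²))² = (-7 + H + H²)²)
M(-10)*(-69 - 86) = (-7 - 10 + (-10)²)²*(-69 - 86) = (-7 - 10 + 100)²*(-155) = 83²*(-155) = 6889*(-155) = -1067795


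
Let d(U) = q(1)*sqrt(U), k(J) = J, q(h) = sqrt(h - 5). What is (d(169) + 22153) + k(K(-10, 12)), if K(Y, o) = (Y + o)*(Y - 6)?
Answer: 22121 + 26*I ≈ 22121.0 + 26.0*I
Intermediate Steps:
q(h) = sqrt(-5 + h)
K(Y, o) = (-6 + Y)*(Y + o) (K(Y, o) = (Y + o)*(-6 + Y) = (-6 + Y)*(Y + o))
d(U) = 2*I*sqrt(U) (d(U) = sqrt(-5 + 1)*sqrt(U) = sqrt(-4)*sqrt(U) = (2*I)*sqrt(U) = 2*I*sqrt(U))
(d(169) + 22153) + k(K(-10, 12)) = (2*I*sqrt(169) + 22153) + ((-10)**2 - 6*(-10) - 6*12 - 10*12) = (2*I*13 + 22153) + (100 + 60 - 72 - 120) = (26*I + 22153) - 32 = (22153 + 26*I) - 32 = 22121 + 26*I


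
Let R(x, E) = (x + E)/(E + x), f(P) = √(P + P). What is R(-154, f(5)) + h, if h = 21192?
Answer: 21193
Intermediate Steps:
f(P) = √2*√P (f(P) = √(2*P) = √2*√P)
R(x, E) = 1 (R(x, E) = (E + x)/(E + x) = 1)
R(-154, f(5)) + h = 1 + 21192 = 21193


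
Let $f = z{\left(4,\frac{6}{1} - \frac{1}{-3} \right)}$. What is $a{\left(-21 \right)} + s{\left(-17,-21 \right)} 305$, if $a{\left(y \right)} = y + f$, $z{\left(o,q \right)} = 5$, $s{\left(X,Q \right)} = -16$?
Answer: $-4896$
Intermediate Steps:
$f = 5$
$a{\left(y \right)} = 5 + y$ ($a{\left(y \right)} = y + 5 = 5 + y$)
$a{\left(-21 \right)} + s{\left(-17,-21 \right)} 305 = \left(5 - 21\right) - 4880 = -16 - 4880 = -4896$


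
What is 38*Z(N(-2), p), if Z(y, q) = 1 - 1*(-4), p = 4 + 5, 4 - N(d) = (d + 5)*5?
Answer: 190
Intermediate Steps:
N(d) = -21 - 5*d (N(d) = 4 - (d + 5)*5 = 4 - (5 + d)*5 = 4 - (25 + 5*d) = 4 + (-25 - 5*d) = -21 - 5*d)
p = 9
Z(y, q) = 5 (Z(y, q) = 1 + 4 = 5)
38*Z(N(-2), p) = 38*5 = 190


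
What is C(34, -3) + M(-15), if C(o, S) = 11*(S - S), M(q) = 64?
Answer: 64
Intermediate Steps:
C(o, S) = 0 (C(o, S) = 11*0 = 0)
C(34, -3) + M(-15) = 0 + 64 = 64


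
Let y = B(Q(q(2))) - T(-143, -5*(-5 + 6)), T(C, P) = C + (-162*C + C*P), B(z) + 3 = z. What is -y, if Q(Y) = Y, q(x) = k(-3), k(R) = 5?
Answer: 23736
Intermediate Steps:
q(x) = 5
B(z) = -3 + z
T(C, P) = -161*C + C*P
y = -23736 (y = (-3 + 5) - (-143)*(-161 - 5*(-5 + 6)) = 2 - (-143)*(-161 - 5*1) = 2 - (-143)*(-161 - 5) = 2 - (-143)*(-166) = 2 - 1*23738 = 2 - 23738 = -23736)
-y = -1*(-23736) = 23736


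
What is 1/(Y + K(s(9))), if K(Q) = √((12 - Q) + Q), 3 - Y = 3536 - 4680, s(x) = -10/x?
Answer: 1147/1315597 - 2*√3/1315597 ≈ 0.00086921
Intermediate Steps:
Y = 1147 (Y = 3 - (3536 - 4680) = 3 - 1*(-1144) = 3 + 1144 = 1147)
K(Q) = 2*√3 (K(Q) = √12 = 2*√3)
1/(Y + K(s(9))) = 1/(1147 + 2*√3)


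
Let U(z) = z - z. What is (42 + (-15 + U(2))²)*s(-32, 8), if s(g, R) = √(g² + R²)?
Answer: 2136*√17 ≈ 8807.0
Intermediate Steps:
s(g, R) = √(R² + g²)
U(z) = 0
(42 + (-15 + U(2))²)*s(-32, 8) = (42 + (-15 + 0)²)*√(8² + (-32)²) = (42 + (-15)²)*√(64 + 1024) = (42 + 225)*√1088 = 267*(8*√17) = 2136*√17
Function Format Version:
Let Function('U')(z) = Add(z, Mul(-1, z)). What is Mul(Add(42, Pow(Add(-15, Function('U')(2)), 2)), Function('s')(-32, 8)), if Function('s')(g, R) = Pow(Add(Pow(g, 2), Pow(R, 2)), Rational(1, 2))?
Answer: Mul(2136, Pow(17, Rational(1, 2))) ≈ 8807.0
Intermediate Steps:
Function('s')(g, R) = Pow(Add(Pow(R, 2), Pow(g, 2)), Rational(1, 2))
Function('U')(z) = 0
Mul(Add(42, Pow(Add(-15, Function('U')(2)), 2)), Function('s')(-32, 8)) = Mul(Add(42, Pow(Add(-15, 0), 2)), Pow(Add(Pow(8, 2), Pow(-32, 2)), Rational(1, 2))) = Mul(Add(42, Pow(-15, 2)), Pow(Add(64, 1024), Rational(1, 2))) = Mul(Add(42, 225), Pow(1088, Rational(1, 2))) = Mul(267, Mul(8, Pow(17, Rational(1, 2)))) = Mul(2136, Pow(17, Rational(1, 2)))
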